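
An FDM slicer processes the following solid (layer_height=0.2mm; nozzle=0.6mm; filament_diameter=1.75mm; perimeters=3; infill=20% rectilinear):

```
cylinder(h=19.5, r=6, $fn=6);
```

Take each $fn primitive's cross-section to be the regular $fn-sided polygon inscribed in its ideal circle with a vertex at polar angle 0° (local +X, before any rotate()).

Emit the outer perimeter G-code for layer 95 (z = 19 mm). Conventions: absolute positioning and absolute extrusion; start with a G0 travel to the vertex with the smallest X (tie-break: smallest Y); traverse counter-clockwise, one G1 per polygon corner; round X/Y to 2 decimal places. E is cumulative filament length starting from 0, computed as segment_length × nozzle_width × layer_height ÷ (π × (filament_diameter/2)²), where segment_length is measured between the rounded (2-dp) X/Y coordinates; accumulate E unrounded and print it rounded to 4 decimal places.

At z = 19 mm: the cylinder: section is a regular 6-gon, circumradius r=6. The outline is a single polygon with 6 vertices. Extrusion per mm of travel: 0.6 × 0.2 / (π × 0.875²) = 0.049890. Accumulating E over each segment gives final E = 1.7967.

G0 X-6.00 Y0.00 Z19.00
G1 X-3.00 Y-5.20 E0.2995
G1 X3.00 Y-5.20 E0.5988
G1 X6.00 Y0.00 E0.8984
G1 X3.00 Y5.20 E1.1979
G1 X-3.00 Y5.20 E1.4972
G1 X-6.00 Y0.00 E1.7967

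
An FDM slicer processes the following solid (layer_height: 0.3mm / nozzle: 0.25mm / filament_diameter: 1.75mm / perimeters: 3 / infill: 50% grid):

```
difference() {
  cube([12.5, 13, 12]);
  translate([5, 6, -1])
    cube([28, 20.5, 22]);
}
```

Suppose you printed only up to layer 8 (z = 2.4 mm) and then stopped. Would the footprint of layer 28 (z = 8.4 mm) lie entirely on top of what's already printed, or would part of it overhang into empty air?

Compare the two slices. At z = 2.4: the cube (footprint 12.5×13) is included at this height (area 162.50 mm²); the 28×20.5 cube at (5, 6) contributes its full rectangle (area 574.00 mm²); After the difference (first − rest): starting from the 12.5×13 cube (162.50 mm²), the 28×20.5 cube at (5, 6) partially overlaps it — only the 52.50 mm² overlap (of its 574.00 mm²) is removed, clipping the outline — area = 110.00 mm². At z = 8.4: the 12.5×13 cube contributes its full rectangle (area 162.50 mm²); the 28×20.5 cube at (5, 6) contributes its full rectangle (area 574.00 mm²); Subtracting the remaining from the first: starting from the 12.5×13 cube (162.50 mm²), the 28×20.5 cube at (5, 6) partially overlaps it — only the 52.50 mm² overlap (of its 574.00 mm²) is removed, clipping the outline — area = 110.00 mm². Checking containment: the cross-section at z = 8.4 is a subset of the cross-section at z = 2.4.

entirely on top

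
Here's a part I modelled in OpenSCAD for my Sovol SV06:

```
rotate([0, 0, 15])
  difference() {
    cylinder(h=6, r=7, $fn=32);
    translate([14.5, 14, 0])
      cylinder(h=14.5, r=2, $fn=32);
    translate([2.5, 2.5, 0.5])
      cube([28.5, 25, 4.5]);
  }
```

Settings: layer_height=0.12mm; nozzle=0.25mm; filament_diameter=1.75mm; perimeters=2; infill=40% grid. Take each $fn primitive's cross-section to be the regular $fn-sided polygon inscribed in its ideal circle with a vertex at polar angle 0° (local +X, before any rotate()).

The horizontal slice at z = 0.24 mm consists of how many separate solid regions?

1

At z = 0.24 mm: the r=7 cylinder contributes a regular 32-gon of circumradius 7; the r=2 cylinder at (14.5, 14) gives a regular 32-gon of circumradius 2 (constant along its height); the cube at (2.5, 2.5) is not intersected at this z (z outside [0.5, 5]); After the difference (first − rest): starting from the r=7 cylinder, the r=2 cylinder at (14.5, 14) misses the remaining region (no effect) — 1 connected region; (rotated 15° about Z; rotation is an isometry so areas/perimeters/island counts are preserved). The result has 1 disconnected region.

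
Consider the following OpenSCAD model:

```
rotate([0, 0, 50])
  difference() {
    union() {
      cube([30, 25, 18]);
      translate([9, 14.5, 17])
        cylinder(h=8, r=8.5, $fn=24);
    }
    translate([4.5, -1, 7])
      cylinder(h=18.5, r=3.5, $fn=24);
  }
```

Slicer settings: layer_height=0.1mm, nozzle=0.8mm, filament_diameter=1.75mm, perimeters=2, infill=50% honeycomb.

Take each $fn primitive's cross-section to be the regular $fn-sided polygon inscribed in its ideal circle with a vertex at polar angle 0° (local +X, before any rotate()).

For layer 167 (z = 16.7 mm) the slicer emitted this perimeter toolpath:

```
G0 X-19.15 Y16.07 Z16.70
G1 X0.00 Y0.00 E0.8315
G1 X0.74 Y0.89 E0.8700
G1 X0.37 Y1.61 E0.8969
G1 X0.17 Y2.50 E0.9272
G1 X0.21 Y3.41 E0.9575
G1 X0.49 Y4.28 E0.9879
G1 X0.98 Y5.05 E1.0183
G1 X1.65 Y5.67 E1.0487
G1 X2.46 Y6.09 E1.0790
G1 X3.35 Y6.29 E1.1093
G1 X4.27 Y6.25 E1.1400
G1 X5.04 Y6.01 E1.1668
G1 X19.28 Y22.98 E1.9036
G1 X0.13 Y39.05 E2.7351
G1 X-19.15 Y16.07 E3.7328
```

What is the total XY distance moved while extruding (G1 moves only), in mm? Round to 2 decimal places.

Sum the Euclidean lengths of each G1 segment: total = 112.23 mm.

112.23 mm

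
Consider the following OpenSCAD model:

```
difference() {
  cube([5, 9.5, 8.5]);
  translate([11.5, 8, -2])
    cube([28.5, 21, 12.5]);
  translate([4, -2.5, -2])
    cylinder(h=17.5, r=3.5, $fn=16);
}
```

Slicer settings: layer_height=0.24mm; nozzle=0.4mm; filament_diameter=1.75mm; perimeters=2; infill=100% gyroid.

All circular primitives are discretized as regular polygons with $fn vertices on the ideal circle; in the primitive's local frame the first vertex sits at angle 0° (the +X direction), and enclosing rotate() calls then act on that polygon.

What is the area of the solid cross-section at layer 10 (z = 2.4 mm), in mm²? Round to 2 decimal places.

45.04 mm²

At z = 2.4 mm: the cube (footprint 5×9.5) is included at this height (area 47.50 mm²); the 28.5×21 cube at (11.5, 8) contributes its full rectangle (area 598.50 mm²); the r=3.5 cylinder at (4, -2.5) gives a regular 16-gon of circumradius 3.5 (constant along its height) (area = (16/2)·3.500²·sin(360°/16) = 37.50 mm²); Taking the first minus the rest: starting from the 5×9.5 cube (47.50 mm²), the 28.5×21 cube at (11.5, 8) misses the remaining region (no effect); the r=3.5 cylinder at (4, -2.5) partially overlaps it — only the 2.46 mm² overlap (of its 37.50 mm²) is removed, clipping the outline — area = 45.04 mm². Overall, the cross-section is a single solid region. Net area = 45.04 mm².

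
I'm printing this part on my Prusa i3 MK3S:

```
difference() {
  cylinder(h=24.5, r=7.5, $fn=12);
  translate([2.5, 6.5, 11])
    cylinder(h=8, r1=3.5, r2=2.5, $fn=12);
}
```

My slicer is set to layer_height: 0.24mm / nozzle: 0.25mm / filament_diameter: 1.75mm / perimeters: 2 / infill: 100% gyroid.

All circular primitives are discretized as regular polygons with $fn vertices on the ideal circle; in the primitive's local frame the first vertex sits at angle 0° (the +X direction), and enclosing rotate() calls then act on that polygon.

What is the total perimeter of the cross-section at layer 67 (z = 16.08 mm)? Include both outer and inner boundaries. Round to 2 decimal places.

49.38 mm

At z = 16.08 mm: the cylinder: section is a regular 12-gon, circumradius r=7.5 (perimeter = 2·12·7.500·sin(180°/12) = 46.59 mm); the cone at (2.5, 6.5) contributes a regular 12-gon of circumradius 2.865 (interpolated between r1=3.5 and r2=2.5 at t=0.635) (perimeter = 2·12·2.865·sin(180°/12) = 17.80 mm); Subtracting the remaining from the first: starting from the r=7.5 cylinder, the cone at (2.5, 6.5) partially overlaps it — only the 13.37 mm² overlap (of its 24.62 mm²) is removed, clipping the outline — boundary = 49.38 mm. Overall, the cross-section is a single solid region. Total boundary length (outer) = 49.38 mm.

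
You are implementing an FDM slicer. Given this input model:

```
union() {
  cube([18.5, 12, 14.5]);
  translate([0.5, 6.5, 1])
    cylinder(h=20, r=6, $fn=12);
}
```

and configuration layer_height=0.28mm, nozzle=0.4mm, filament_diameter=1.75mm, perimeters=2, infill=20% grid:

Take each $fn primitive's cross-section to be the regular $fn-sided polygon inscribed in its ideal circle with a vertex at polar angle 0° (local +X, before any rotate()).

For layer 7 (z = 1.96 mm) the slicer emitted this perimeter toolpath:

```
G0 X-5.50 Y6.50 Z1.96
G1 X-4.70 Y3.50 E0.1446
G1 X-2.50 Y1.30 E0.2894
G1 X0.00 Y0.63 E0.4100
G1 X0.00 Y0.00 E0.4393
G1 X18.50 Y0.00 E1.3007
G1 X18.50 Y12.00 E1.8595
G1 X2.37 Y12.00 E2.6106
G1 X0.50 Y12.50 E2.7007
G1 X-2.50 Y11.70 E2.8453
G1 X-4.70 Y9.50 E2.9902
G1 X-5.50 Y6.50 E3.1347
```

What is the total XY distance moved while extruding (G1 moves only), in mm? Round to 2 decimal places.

67.32 mm

Sum the Euclidean lengths of each G1 segment: total = 67.32 mm.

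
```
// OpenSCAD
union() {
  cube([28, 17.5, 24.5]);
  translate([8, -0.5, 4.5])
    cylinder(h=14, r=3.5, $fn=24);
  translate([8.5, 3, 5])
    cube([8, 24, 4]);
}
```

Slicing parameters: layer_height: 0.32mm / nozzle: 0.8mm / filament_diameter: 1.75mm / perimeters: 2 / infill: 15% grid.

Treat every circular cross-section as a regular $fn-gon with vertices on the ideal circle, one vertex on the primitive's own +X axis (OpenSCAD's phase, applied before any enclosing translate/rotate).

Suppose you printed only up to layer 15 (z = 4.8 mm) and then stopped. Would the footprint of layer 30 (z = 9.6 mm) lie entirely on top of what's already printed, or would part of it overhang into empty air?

entirely on top

Compare the two slices. At z = 4.8: the cube (footprint 28×17.5) is included at this height (area 490.00 mm²); the r=3.5 cylinder at (8, -0.5) contributes a regular 24-gon of circumradius 3.5 (area = (24/2)·3.500²·sin(360°/24) = 38.05 mm²); the cube at (8.5, 3) is absent (z outside [5, 9]); Merging all regions: the regions partially overlap — summed areas 528.05 mm² minus the doubly-counted overlap 15.56 mm² gives 512.49 mm² — area = 512.49 mm². At z = 9.6: the cube (footprint 28×17.5) is included at this height (area 490.00 mm²); the cylinder at (8, -0.5): section is a regular 24-gon, circumradius r=3.5 (area = (24/2)·3.500²·sin(360°/24) = 38.05 mm²); the cube at (8.5, 3) is not intersected at this z (z outside [5, 9]); Merging all regions: the regions partially overlap — summed areas 528.05 mm² minus the doubly-counted overlap 15.56 mm² gives 512.49 mm² — area = 512.49 mm². Checking containment: the cross-section at z = 9.6 is a subset of the cross-section at z = 4.8.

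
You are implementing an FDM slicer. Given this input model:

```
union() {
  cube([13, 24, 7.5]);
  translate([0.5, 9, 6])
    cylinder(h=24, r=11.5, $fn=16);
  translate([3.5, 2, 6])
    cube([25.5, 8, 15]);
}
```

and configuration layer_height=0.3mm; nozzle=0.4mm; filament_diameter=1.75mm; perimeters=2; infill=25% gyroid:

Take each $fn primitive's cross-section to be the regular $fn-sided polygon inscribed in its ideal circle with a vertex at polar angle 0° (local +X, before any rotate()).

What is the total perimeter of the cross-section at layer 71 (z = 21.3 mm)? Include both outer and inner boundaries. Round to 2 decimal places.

At z = 21.3 mm: the cube does not reach this height (z outside [0, 7.5]); the r=11.5 cylinder at (0.5, 9) gives a regular 16-gon of circumradius 11.5 (constant along its height) (perimeter = 2·16·11.500·sin(180°/16) = 71.79 mm); the cube at (3.5, 2) does not reach this height (z outside [6, 21]); Taking the union: only the r=11.5 cylinder at (0.5, 9) is present, so the union is just that shape — boundary = 71.79 mm. Overall, the cross-section is a single solid region. Total boundary length (outer) = 71.79 mm.

71.79 mm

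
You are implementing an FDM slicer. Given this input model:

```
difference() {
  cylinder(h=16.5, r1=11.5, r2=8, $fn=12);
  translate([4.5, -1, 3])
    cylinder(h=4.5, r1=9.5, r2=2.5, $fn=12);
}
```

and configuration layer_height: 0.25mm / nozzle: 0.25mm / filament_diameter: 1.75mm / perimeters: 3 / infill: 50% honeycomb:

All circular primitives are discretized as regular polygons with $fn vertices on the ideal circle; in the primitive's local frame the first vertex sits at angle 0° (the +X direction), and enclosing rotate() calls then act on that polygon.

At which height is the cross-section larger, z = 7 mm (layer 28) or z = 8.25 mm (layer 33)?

layer 33 (z = 8.25 mm)

Layer 28 (z = 7): the cone (r1=11.5→r2=8) has section circumradius 10.015 here — a regular 12-gon (area = (12/2)·10.015²·sin(360°/12) = 300.91 mm²); the cone at (4.5, -1): at t=0.889 of its height the radius interpolates to r₁+(r₂−r₁)t = 3.278, giving a regular 12-gon of that circumradius (area = (12/2)·3.278²·sin(360°/12) = 32.23 mm²); After the difference (first − rest): starting from the cone (300.91 mm²), the cone at (4.5, -1) lies wholly inside it (removes its full 32.23 mm² and its 20.36 mm outline becomes a hole wall) — area = 268.68 mm². So its area = 268.68 mm². Layer 33 (z = 8.25): the cone contributes a regular 12-gon of circumradius 9.750 (interpolated between r1=11.5 and r2=8 at t=0.500) (area = (12/2)·9.750²·sin(360°/12) = 285.19 mm²); the cone at (4.5, -1) is not intersected at this z (z outside [3, 7.5]); Taking the first minus the rest: none of the subtracted shapes is present at this height, so the cone is unchanged — area = 285.19 mm². So its area = 285.19 mm². Layer 33 is larger (285.19 vs 268.68 mm²).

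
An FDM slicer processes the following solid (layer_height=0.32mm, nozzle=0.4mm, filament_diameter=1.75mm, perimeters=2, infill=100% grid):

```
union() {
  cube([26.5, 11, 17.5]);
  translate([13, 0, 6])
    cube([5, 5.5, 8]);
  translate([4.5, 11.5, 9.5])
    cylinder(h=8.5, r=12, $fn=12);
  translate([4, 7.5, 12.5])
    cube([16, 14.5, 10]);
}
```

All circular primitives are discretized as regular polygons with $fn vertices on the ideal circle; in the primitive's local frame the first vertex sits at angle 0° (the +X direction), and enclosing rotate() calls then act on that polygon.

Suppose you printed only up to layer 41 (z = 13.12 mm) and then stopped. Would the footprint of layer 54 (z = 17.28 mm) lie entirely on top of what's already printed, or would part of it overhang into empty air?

Compare the two slices. At z = 13.12: the 26.5×11 cube contributes its full rectangle (area 291.50 mm²); the 5×5.5 cube at (13, 0) contributes its full rectangle (area 27.50 mm²); the r=12 cylinder at (4.5, 11.5) contributes a regular 12-gon of circumradius 12 (area = (12/2)·12.000²·sin(360°/12) = 432.00 mm²); the 16×14.5 cube at (4, 7.5) contributes its full rectangle (area 232.00 mm²); Merging all regions: the regions partially overlap — summed areas 983.00 mm² minus the doubly-counted overlap 348.91 mm² gives 634.09 mm² — area = 634.09 mm². At z = 17.28: the 26.5×11 cube contributes its full rectangle (area 291.50 mm²); the cube at (13, 0) is absent (z outside [6, 14]); the r=12 cylinder at (4.5, 11.5) contributes a regular 12-gon of circumradius 12 (area = (12/2)·12.000²·sin(360°/12) = 432.00 mm²); the cube at (4, 7.5) is present — its section is the full 16×14.5 rectangle (area 232.00 mm²); Merging all regions: the regions partially overlap — summed areas 955.50 mm² minus the doubly-counted overlap 321.41 mm² gives 634.09 mm² — area = 634.09 mm². Checking containment: the cross-section at z = 17.28 is a subset of the cross-section at z = 13.12.

entirely on top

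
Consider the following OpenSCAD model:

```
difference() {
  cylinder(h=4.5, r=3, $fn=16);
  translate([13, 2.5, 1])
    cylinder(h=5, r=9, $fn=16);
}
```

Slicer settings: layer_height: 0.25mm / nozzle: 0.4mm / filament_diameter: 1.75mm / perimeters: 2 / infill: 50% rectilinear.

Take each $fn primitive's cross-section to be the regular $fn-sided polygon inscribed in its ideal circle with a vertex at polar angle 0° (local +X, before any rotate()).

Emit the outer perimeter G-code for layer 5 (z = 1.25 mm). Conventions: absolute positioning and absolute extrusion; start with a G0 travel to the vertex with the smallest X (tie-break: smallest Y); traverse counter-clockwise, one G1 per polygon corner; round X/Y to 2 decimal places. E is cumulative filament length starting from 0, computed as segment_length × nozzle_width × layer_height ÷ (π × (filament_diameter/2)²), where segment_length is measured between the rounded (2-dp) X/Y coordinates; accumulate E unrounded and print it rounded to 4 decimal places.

G0 X-3.00 Y0.00 Z1.25
G1 X-2.77 Y-1.15 E0.0488
G1 X-2.12 Y-2.12 E0.0973
G1 X-1.15 Y-2.77 E0.1458
G1 X0.00 Y-3.00 E0.1946
G1 X1.15 Y-2.77 E0.2434
G1 X2.12 Y-2.12 E0.2919
G1 X2.77 Y-1.15 E0.3405
G1 X3.00 Y0.00 E0.3892
G1 X2.77 Y1.15 E0.4380
G1 X2.12 Y2.12 E0.4865
G1 X1.15 Y2.77 E0.5351
G1 X0.00 Y3.00 E0.5838
G1 X-1.15 Y2.77 E0.6326
G1 X-2.12 Y2.12 E0.6811
G1 X-2.77 Y1.15 E0.7297
G1 X-3.00 Y0.00 E0.7784

At z = 1.25 mm: the r=3 cylinder gives a regular 16-gon of circumradius 3 (constant along its height); the cylinder at (13, 2.5): section is a regular 16-gon, circumradius r=9; After the difference (first − rest): starting from the r=3 cylinder, the r=9 cylinder at (13, 2.5) misses the remaining region (no effect) — 1 connected region. The outline is a single polygon with 16 vertices. Extrusion per mm of travel: 0.4 × 0.25 / (π × 0.875²) = 0.041575. Accumulating E over each segment gives final E = 0.7784.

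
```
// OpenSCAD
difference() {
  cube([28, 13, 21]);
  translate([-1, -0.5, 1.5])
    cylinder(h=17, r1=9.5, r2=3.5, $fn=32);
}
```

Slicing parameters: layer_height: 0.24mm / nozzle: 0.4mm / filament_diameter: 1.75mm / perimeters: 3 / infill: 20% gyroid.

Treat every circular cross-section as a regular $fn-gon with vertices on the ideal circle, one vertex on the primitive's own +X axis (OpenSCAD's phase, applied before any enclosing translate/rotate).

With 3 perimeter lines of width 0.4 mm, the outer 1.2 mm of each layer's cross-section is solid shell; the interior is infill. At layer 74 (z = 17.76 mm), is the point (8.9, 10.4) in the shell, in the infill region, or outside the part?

infill

At z = 17.76 mm: the cube (footprint 28×13) is included at this height; the cone at (-1, -0.5) (r1=9.5→r2=3.5) has section circumradius 3.761 here — a regular 32-gon; Subtracting the remaining from the first: starting from the 28×13 cube, the cone at (-1, -0.5) partially overlaps it — only the 5.97 mm² overlap (of its 44.16 mm²) is removed, clipping the outline — 1 connected region. Overall, the cross-section is a single solid region. The nearest boundary edge runs (0.00, 13.00)→(28.00, 13.00); distance from the point to it = 2.60 mm. The point is inside the cross-section and 2.60 mm from the nearest boundary — more than the 1.2 mm shell width (3 × 0.4), so it's in the infill interior.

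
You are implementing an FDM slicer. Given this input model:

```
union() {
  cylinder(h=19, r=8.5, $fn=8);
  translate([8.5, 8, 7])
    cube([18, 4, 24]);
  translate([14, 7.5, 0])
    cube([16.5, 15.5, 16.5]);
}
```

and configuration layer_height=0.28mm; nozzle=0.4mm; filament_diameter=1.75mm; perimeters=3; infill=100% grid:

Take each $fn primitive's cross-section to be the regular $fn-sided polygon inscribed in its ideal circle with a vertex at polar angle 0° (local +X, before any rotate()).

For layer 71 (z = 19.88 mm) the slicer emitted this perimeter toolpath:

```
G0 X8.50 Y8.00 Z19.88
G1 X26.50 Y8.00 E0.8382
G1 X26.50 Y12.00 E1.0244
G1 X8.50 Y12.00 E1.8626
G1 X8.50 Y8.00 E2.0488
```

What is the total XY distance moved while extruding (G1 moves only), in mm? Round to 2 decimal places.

Sum the Euclidean lengths of each G1 segment: total = 44.00 mm.

44.00 mm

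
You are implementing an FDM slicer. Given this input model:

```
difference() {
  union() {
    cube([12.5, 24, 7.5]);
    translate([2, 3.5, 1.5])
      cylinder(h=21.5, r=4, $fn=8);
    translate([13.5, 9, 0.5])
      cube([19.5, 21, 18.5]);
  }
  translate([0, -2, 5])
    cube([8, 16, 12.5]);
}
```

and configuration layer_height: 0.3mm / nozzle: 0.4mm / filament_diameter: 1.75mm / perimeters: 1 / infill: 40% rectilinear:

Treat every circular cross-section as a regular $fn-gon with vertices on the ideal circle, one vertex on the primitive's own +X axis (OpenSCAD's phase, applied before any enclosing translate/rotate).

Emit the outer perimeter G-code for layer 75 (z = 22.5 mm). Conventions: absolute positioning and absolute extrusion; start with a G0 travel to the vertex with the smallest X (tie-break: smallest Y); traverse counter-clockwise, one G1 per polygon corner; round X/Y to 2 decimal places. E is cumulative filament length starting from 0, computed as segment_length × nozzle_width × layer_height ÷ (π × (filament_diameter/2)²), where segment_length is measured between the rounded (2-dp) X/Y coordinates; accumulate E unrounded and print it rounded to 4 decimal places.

G0 X-2.00 Y3.50 Z22.50
G1 X-0.83 Y0.67 E0.1528
G1 X2.00 Y-0.50 E0.3056
G1 X4.83 Y0.67 E0.4583
G1 X6.00 Y3.50 E0.6111
G1 X4.83 Y6.33 E0.7639
G1 X2.00 Y7.50 E0.9167
G1 X-0.83 Y6.33 E1.0695
G1 X-2.00 Y3.50 E1.2222

At z = 22.5 mm: the cube is absent (z outside [0, 7.5]); the cylinder at (2, 3.5): section is a regular 8-gon, circumradius r=4; the cube at (13.5, 9) is not intersected at this z (z outside [0.5, 19]); Combining (union): only the r=4 cylinder at (2, 3.5) is present, so the union is just that shape — 1 connected region; the cube at (0, -2) does not reach this height (z outside [5, 17.5]); Subtracting the remaining from the first: none of the subtracted shapes is present at this height, so that combined region is unchanged — 1 connected region. The outline is a single polygon with 8 vertices. Extrusion per mm of travel: 0.4 × 0.3 / (π × 0.875²) = 0.049890. Accumulating E over each segment gives final E = 1.2222.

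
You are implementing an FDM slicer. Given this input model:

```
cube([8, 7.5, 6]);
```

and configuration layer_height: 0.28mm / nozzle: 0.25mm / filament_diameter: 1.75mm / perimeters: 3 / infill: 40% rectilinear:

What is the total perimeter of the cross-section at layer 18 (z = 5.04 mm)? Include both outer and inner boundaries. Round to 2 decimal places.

31.00 mm

At z = 5.04 mm: the 8×7.5 cube contributes its full rectangle (perimeter 31.00 mm). Overall, the cross-section is a single solid region. Total boundary length (outer) = 31.00 mm.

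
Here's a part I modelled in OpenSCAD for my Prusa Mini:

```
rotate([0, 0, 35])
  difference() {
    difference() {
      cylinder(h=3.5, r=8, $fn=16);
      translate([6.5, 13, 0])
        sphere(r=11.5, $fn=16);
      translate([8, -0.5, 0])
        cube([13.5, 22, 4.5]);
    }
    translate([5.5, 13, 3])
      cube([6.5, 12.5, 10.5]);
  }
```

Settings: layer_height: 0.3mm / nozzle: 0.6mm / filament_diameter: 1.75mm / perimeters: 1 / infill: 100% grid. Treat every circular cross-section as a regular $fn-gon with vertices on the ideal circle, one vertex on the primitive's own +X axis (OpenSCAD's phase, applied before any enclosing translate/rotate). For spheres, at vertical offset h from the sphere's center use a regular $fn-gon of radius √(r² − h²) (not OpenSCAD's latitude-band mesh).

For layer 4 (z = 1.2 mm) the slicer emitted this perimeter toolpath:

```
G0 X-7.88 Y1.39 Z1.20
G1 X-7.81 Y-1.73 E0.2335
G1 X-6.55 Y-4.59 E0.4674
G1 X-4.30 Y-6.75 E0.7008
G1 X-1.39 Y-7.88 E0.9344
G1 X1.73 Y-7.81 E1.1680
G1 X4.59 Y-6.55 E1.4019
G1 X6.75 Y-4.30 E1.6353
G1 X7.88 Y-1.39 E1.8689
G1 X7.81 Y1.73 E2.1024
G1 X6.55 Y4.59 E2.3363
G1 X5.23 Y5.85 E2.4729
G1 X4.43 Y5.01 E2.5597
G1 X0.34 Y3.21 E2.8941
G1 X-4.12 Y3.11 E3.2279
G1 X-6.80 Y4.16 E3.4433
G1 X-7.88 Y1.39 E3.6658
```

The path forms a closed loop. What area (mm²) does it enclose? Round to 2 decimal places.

156.85 mm²

Apply the shoelace formula to the sequence of (X, Y) vertices; enclosed area = 156.85 mm².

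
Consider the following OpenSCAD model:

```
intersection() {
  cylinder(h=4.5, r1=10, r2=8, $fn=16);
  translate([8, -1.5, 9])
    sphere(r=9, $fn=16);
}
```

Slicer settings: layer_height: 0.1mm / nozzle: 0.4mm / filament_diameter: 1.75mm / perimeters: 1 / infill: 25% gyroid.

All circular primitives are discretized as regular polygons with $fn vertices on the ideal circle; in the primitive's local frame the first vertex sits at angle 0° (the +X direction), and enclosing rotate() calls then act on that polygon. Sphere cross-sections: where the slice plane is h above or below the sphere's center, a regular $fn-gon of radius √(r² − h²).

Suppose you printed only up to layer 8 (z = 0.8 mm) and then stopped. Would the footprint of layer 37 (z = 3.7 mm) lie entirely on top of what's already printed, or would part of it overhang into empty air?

part overhangs

Compare the two slices. At z = 0.8: the cone (r1=10→r2=8) has section circumradius 9.644 here — a regular 16-gon (area = (16/2)·9.644²·sin(360°/16) = 284.76 mm²); the r=9 sphere at (8, -1.5) slices to a regular 16-gon of circumradius 3.709 (√(r²−h²) with h=8.2 from center) (area = (16/2)·3.709²·sin(360°/16) = 42.13 mm²); Taking the intersection: the r=9 sphere at (8, -1.5) partially overlaps the cone; clipping to the common part keeps 29.39 mm² — area = 29.39 mm². At z = 3.7: the cone (r1=10→r2=8) has section circumradius 8.356 here — a regular 16-gon (area = (16/2)·8.356²·sin(360°/16) = 213.74 mm²); the r=9 sphere at (8, -1.5) contributes a regular 16-gon of circumradius √(9²−5.3²) = 7.274 (area = (16/2)·7.274²·sin(360°/16) = 161.98 mm²); After intersecting: the r=9 sphere at (8, -1.5) partially overlaps the cone; clipping to the common part keeps 67.10 mm² — area = 67.10 mm². Checking containment: at z = 3.7 the cross-section extends beyond the z = 0.8 cross-section by about 47.30 mm².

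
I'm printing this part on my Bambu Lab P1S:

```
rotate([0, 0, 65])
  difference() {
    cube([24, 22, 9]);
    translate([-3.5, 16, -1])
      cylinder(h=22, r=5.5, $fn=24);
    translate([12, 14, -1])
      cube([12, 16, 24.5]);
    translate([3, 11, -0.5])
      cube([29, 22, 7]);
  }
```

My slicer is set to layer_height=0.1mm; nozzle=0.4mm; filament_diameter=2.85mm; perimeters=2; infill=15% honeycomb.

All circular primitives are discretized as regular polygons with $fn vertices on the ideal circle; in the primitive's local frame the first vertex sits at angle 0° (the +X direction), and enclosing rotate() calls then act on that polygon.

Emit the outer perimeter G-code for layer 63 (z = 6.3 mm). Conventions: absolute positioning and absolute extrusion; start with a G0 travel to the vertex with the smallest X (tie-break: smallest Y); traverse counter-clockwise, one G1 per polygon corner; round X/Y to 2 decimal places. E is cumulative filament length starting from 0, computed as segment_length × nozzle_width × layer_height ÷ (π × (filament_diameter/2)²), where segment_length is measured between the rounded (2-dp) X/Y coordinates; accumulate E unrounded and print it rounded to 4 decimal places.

At z = 6.3 mm: the cube is present — its section is the full 24×22 rectangle; the r=5.5 cylinder at (-3.5, 16) gives a regular 24-gon of circumradius 5.5 (constant along its height); the cube at (12, 14) is present — its section is the full 12×16 rectangle; the cube at (3, 11) is present — its section is the full 29×22 rectangle; After the difference (first − rest): starting from the 24×22 cube, the r=5.5 cylinder at (-3.5, 16) partially overlaps it — only the 11.51 mm² overlap (of its 93.95 mm²) is removed, clipping the outline; the 12×16 cube at (12, 14) partially overlaps it — only the 96.00 mm² overlap (of its 192.00 mm²) is removed, clipping the outline; the 29×22 cube at (3, 11) partially overlaps it — only the 135.00 mm² overlap (of its 638.00 mm²) is removed, clipping the outline — 1 connected region; (whole slice rotated 65° about Z — lengths, areas and connectivity unchanged). The outline is a single polygon with 15 vertices. Extrusion per mm of travel: 0.4 × 0.1 / (π × 1.425²) = 0.006270. Accumulating E over each segment gives final E = 0.5845.

G0 X-19.94 Y9.30 Z6.30
G1 X-18.30 Y8.53 E0.0114
G1 X-17.86 Y8.76 E0.0145
G1 X-16.46 Y9.07 E0.0235
G1 X-15.03 Y9.01 E0.0324
G1 X-13.66 Y8.57 E0.0415
G1 X-12.44 Y7.80 E0.0505
G1 X-11.47 Y6.74 E0.0595
G1 X-10.81 Y5.47 E0.0685
G1 X-10.71 Y4.99 E0.0716
G1 X0.00 Y0.00 E0.1456
G1 X10.14 Y21.75 E0.2961
G1 X0.17 Y26.40 E0.3651
G1 X-8.70 Y7.37 E0.4967
G1 X-18.67 Y12.02 E0.5657
G1 X-19.94 Y9.30 E0.5845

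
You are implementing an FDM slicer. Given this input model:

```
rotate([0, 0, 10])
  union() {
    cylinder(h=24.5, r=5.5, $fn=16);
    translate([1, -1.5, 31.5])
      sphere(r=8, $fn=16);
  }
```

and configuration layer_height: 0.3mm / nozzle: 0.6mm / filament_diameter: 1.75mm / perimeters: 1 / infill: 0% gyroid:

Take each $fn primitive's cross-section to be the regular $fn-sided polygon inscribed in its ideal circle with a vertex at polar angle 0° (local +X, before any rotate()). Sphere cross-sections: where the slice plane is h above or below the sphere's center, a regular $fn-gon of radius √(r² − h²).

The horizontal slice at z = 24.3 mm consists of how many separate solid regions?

At z = 24.3 mm: the r=5.5 cylinder contributes a regular 16-gon of circumradius 5.5; the r=8 sphere at (1, -1.5) contributes a regular 16-gon of circumradius √(8²−7.2²) = 3.487; Combining (union): the r=8 sphere at (1, -1.5) lies entirely inside the r=5.5 cylinder, so the union is just the r=5.5 cylinder — 1 connected region; (whole slice rotated 10° about Z — lengths, areas and connectivity unchanged). The result has 1 disconnected region.

1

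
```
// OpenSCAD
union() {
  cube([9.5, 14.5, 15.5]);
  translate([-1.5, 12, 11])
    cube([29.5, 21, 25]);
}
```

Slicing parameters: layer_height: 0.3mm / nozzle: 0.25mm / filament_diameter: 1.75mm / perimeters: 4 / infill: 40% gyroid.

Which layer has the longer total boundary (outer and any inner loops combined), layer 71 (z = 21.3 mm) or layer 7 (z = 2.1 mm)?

layer 71 (z = 21.3 mm)

Layer 71 (z = 21.3): the cube is absent (z outside [0, 15.5]); the cube at (-1.5, 12) (footprint 29.5×21) is included at this height (perimeter 101.00 mm); Taking the union: only the 29.5×21 cube at (-1.5, 12) is present, so the union is just that shape — boundary = 101.00 mm. So its perimeter = 101.00 mm. Layer 7 (z = 2.1): the 9.5×14.5 cube contributes its full rectangle (perimeter 48.00 mm); the cube at (-1.5, 12) does not reach this height (z outside [11, 36]); Merging all regions: only the 9.5×14.5 cube is present, so the union is just that shape — boundary = 48.00 mm. So its perimeter = 48.00 mm. Layer 71 is larger (101.00 vs 48.00 mm).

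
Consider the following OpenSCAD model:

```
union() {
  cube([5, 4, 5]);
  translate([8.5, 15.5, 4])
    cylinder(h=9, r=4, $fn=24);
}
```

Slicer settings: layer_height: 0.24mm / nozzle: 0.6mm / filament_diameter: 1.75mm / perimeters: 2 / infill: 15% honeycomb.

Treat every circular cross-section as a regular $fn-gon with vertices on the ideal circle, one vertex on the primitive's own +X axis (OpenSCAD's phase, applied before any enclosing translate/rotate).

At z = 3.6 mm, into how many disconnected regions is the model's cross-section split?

1

At z = 3.6 mm: the 5×4 cube contributes its full rectangle; the cylinder at (8.5, 15.5) does not reach this height (z outside [4, 13]); Combining (union): only the 5×4 cube is present, so the union is just that shape — 1 connected region. The result has 1 disconnected region.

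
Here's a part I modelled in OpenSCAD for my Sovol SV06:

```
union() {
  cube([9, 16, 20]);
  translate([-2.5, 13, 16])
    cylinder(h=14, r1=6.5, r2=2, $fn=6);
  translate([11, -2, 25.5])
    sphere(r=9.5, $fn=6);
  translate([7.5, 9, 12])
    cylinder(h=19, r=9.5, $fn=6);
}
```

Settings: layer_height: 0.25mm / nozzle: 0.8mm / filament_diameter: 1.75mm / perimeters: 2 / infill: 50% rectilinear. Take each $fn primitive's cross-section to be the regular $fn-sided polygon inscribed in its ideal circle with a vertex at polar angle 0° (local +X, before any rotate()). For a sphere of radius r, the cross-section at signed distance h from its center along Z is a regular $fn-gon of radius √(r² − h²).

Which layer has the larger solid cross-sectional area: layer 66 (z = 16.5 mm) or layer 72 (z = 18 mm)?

layer 72 (z = 18 mm)

Layer 66 (z = 16.5): the 9×16 cube contributes its full rectangle (area 144.00 mm²); the cone at (-2.5, 13): at t=0.036 of its height the radius interpolates to r₁+(r₂−r₁)t = 6.339, giving a regular 6-gon of that circumradius (area = (6/2)·6.339²·sin(360°/6) = 104.41 mm²); the r=9.5 sphere at (11, -2) slices to a regular 6-gon of circumradius 3.041 (√(r²−h²) with h=9 from center) (area = (6/2)·3.041²·sin(360°/6) = 24.03 mm²); the r=9.5 cylinder at (7.5, 9) contributes a regular 6-gon of circumradius 9.5 (area = (6/2)·9.500²·sin(360°/6) = 234.48 mm²); Taking the union: the regions partially overlap — summed areas 506.92 mm² minus the doubly-counted overlap 153.99 mm² gives 352.93 mm² — area = 352.93 mm². So its area = 352.93 mm². Layer 72 (z = 18): the cube is present — its section is the full 9×16 rectangle (area 144.00 mm²); the cone at (-2.5, 13) contributes a regular 6-gon of circumradius 5.857 (interpolated between r1=6.5 and r2=2 at t=0.143) (area = (6/2)·5.857²·sin(360°/6) = 89.13 mm²); the r=9.5 sphere at (11, -2) contributes a regular 6-gon of circumradius √(9.5²−7.5²) = 5.831 (area = (6/2)·5.831²·sin(360°/6) = 88.33 mm²); the r=9.5 cylinder at (7.5, 9) contributes a regular 6-gon of circumradius 9.5 (area = (6/2)·9.500²·sin(360°/6) = 234.48 mm²); Merging all regions: the regions partially overlap — summed areas 555.94 mm² minus the doubly-counted overlap 163.61 mm² gives 392.33 mm² — area = 392.33 mm². So its area = 392.33 mm². Layer 72 is larger (392.33 vs 352.93 mm²).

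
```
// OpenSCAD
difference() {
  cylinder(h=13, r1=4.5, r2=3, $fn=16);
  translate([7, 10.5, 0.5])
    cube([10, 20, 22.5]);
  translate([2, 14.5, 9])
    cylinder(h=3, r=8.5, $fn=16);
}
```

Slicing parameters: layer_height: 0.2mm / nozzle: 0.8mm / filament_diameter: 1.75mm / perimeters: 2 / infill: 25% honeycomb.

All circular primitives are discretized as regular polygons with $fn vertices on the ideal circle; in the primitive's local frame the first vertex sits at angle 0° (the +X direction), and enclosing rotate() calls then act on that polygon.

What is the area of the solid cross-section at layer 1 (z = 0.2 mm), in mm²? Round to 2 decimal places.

At z = 0.2 mm: the cone: at t=0.015 of its height the radius interpolates to r₁+(r₂−r₁)t = 4.477, giving a regular 16-gon of that circumradius (area = (16/2)·4.477²·sin(360°/16) = 61.36 mm²); the cube at (7, 10.5) does not reach this height (z outside [0.5, 23]); the cylinder at (2, 14.5) does not reach this height (z outside [9, 12]); Subtracting the remaining from the first: none of the subtracted shapes is present at this height, so the cone is unchanged — area = 61.36 mm². Overall, the cross-section is a single solid region. Net area = 61.36 mm².

61.36 mm²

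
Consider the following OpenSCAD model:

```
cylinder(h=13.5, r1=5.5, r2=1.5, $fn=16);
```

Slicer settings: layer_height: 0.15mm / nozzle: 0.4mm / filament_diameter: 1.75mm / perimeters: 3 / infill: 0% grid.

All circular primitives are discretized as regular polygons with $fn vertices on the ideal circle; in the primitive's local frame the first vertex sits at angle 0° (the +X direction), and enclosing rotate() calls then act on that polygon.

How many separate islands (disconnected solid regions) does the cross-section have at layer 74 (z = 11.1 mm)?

1

At z = 11.1 mm: the cone (r1=5.5→r2=1.5) has section circumradius 2.211 here — a regular 16-gon. Overall, the cross-section is a single solid region. Island count = 1.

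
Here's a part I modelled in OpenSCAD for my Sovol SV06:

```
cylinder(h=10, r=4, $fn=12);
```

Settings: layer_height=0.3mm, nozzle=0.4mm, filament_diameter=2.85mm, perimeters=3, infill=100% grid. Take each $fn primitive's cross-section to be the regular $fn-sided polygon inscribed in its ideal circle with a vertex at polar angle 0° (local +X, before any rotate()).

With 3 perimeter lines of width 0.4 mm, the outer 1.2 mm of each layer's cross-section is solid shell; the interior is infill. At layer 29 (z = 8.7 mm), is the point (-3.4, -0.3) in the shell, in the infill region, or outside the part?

At z = 8.7 mm: the r=4 cylinder gives a regular 12-gon of circumradius 4 (constant along its height). Overall, the cross-section is a single solid region. The nearest boundary edge runs (-4.00, 0.00)→(-3.46, -2.00); distance from the point to it = 0.50 mm. The point is inside the cross-section, 0.50 mm from the nearest boundary — within the 1.2 mm shell band (3 × 0.4).

shell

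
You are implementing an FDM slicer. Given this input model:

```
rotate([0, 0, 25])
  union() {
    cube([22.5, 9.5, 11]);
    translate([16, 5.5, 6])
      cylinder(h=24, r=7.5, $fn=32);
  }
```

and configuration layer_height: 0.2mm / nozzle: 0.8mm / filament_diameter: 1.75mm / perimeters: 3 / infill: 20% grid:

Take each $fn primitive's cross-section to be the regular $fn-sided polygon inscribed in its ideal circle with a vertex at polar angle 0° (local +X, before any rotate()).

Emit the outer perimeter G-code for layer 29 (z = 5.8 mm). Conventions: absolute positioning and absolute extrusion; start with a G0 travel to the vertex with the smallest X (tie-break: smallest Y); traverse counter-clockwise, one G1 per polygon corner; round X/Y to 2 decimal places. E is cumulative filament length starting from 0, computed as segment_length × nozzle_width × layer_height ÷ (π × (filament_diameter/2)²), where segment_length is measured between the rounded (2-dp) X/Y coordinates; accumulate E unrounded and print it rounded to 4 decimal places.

G0 X-4.01 Y8.61 Z5.80
G1 X0.00 Y0.00 E0.6318
G1 X20.39 Y9.51 E2.1284
G1 X16.38 Y18.12 E2.7602
G1 X-4.01 Y8.61 E4.2569

At z = 5.8 mm: the 22.5×9.5 cube contributes its full rectangle; the cylinder at (16, 5.5) is absent (z outside [6, 30]); Taking the union: only the 22.5×9.5 cube is present, so the union is just that shape — 1 connected region; (whole slice rotated 25° about Z — lengths, areas and connectivity unchanged). The outline is a single polygon with 4 vertices. Extrusion per mm of travel: 0.8 × 0.2 / (π × 0.875²) = 0.066520. Accumulating E over each segment gives final E = 4.2569.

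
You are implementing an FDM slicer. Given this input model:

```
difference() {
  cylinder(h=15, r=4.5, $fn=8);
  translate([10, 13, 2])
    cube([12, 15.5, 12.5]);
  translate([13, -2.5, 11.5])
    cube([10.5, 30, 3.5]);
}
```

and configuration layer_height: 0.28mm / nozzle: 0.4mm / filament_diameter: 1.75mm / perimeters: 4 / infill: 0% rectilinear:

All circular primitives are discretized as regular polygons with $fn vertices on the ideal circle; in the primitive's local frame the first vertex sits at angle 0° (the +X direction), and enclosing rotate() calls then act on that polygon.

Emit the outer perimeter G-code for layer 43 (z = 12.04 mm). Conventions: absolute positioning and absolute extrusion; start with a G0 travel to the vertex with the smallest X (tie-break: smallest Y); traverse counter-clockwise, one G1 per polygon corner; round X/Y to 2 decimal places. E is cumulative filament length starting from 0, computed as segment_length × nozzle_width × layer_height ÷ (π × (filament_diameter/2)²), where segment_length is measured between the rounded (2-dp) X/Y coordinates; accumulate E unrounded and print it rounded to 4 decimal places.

G0 X-4.50 Y0.00 Z12.04
G1 X-3.18 Y-3.18 E0.1603
G1 X0.00 Y-4.50 E0.3206
G1 X3.18 Y-3.18 E0.4810
G1 X4.50 Y0.00 E0.6413
G1 X3.18 Y3.18 E0.8016
G1 X0.00 Y4.50 E0.9619
G1 X-3.18 Y3.18 E1.1223
G1 X-4.50 Y0.00 E1.2826

At z = 12.04 mm: the r=4.5 cylinder gives a regular 8-gon of circumradius 4.5 (constant along its height); the cube at (10, 13) is present — its section is the full 12×15.5 rectangle; the cube at (13, -2.5) (footprint 10.5×30) is included at this height; Subtracting the remaining from the first: starting from the r=4.5 cylinder, the 12×15.5 cube at (10, 13) misses the remaining region (no effect); the 10.5×30 cube at (13, -2.5) misses the remaining region (no effect) — 1 connected region. The outline is a single polygon with 8 vertices. Extrusion per mm of travel: 0.4 × 0.28 / (π × 0.875²) = 0.046564. Accumulating E over each segment gives final E = 1.2826.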